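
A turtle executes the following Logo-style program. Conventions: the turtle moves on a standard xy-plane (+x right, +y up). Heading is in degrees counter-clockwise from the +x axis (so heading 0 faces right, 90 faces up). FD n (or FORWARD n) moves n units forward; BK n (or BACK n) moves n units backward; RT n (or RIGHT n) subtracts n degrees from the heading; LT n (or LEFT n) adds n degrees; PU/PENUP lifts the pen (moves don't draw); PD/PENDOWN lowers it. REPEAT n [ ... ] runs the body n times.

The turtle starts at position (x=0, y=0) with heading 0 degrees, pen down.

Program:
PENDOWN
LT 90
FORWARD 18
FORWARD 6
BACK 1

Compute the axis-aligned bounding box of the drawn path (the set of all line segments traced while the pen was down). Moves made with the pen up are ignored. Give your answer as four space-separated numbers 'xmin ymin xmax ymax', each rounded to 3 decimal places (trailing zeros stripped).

Answer: 0 0 0 24

Derivation:
Executing turtle program step by step:
Start: pos=(0,0), heading=0, pen down
PD: pen down
LT 90: heading 0 -> 90
FD 18: (0,0) -> (0,18) [heading=90, draw]
FD 6: (0,18) -> (0,24) [heading=90, draw]
BK 1: (0,24) -> (0,23) [heading=90, draw]
Final: pos=(0,23), heading=90, 3 segment(s) drawn

Segment endpoints: x in {0, 0, 0, 0}, y in {0, 18, 23, 24}
xmin=0, ymin=0, xmax=0, ymax=24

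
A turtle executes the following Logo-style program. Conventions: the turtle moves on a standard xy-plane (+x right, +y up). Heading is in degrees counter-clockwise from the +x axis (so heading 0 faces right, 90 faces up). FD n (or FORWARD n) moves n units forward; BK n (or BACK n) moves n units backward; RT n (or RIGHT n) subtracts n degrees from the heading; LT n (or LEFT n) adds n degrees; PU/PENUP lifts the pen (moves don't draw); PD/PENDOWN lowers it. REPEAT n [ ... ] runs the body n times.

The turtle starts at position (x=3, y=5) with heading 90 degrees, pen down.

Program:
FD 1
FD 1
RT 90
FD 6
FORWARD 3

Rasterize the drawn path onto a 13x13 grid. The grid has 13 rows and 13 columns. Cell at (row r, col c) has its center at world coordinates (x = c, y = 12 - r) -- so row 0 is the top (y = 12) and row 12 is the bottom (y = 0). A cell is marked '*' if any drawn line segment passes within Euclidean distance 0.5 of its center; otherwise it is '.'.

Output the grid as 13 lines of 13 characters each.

Segment 0: (3,5) -> (3,6)
Segment 1: (3,6) -> (3,7)
Segment 2: (3,7) -> (9,7)
Segment 3: (9,7) -> (12,7)

Answer: .............
.............
.............
.............
.............
...**********
...*.........
...*.........
.............
.............
.............
.............
.............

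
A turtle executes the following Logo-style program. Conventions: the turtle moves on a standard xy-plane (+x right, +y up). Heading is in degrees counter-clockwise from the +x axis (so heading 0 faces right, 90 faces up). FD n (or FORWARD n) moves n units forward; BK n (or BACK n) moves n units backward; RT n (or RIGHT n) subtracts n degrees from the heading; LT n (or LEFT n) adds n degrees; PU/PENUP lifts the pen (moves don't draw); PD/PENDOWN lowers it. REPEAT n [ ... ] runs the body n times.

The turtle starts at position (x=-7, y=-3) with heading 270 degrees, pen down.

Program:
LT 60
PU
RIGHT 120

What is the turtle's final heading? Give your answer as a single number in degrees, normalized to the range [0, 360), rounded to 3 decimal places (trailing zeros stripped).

Executing turtle program step by step:
Start: pos=(-7,-3), heading=270, pen down
LT 60: heading 270 -> 330
PU: pen up
RT 120: heading 330 -> 210
Final: pos=(-7,-3), heading=210, 0 segment(s) drawn

Answer: 210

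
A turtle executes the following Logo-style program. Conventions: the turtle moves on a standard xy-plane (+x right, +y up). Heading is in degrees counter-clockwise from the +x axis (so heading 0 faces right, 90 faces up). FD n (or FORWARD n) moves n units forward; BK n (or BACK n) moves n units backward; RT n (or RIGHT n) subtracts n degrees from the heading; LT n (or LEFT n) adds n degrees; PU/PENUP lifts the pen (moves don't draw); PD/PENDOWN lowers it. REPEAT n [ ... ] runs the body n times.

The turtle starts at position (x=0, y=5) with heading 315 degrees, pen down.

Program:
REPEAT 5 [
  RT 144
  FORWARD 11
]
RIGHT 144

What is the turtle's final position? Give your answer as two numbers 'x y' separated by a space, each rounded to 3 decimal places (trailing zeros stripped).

Answer: 0 5

Derivation:
Executing turtle program step by step:
Start: pos=(0,5), heading=315, pen down
REPEAT 5 [
  -- iteration 1/5 --
  RT 144: heading 315 -> 171
  FD 11: (0,5) -> (-10.865,6.721) [heading=171, draw]
  -- iteration 2/5 --
  RT 144: heading 171 -> 27
  FD 11: (-10.865,6.721) -> (-1.063,11.715) [heading=27, draw]
  -- iteration 3/5 --
  RT 144: heading 27 -> 243
  FD 11: (-1.063,11.715) -> (-6.057,1.914) [heading=243, draw]
  -- iteration 4/5 --
  RT 144: heading 243 -> 99
  FD 11: (-6.057,1.914) -> (-7.778,12.778) [heading=99, draw]
  -- iteration 5/5 --
  RT 144: heading 99 -> 315
  FD 11: (-7.778,12.778) -> (0,5) [heading=315, draw]
]
RT 144: heading 315 -> 171
Final: pos=(0,5), heading=171, 5 segment(s) drawn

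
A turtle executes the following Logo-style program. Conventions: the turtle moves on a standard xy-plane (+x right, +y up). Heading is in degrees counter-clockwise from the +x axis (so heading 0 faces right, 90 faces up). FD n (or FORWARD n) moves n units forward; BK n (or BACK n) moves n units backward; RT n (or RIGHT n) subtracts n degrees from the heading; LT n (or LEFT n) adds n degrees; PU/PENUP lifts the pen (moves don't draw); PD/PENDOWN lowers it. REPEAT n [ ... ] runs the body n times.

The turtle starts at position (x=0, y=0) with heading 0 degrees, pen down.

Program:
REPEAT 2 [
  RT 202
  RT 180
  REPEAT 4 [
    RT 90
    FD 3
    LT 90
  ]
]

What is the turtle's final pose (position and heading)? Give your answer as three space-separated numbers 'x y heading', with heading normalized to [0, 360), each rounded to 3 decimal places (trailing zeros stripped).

Executing turtle program step by step:
Start: pos=(0,0), heading=0, pen down
REPEAT 2 [
  -- iteration 1/2 --
  RT 202: heading 0 -> 158
  RT 180: heading 158 -> 338
  REPEAT 4 [
    -- iteration 1/4 --
    RT 90: heading 338 -> 248
    FD 3: (0,0) -> (-1.124,-2.782) [heading=248, draw]
    LT 90: heading 248 -> 338
    -- iteration 2/4 --
    RT 90: heading 338 -> 248
    FD 3: (-1.124,-2.782) -> (-2.248,-5.563) [heading=248, draw]
    LT 90: heading 248 -> 338
    -- iteration 3/4 --
    RT 90: heading 338 -> 248
    FD 3: (-2.248,-5.563) -> (-3.371,-8.345) [heading=248, draw]
    LT 90: heading 248 -> 338
    -- iteration 4/4 --
    RT 90: heading 338 -> 248
    FD 3: (-3.371,-8.345) -> (-4.495,-11.126) [heading=248, draw]
    LT 90: heading 248 -> 338
  ]
  -- iteration 2/2 --
  RT 202: heading 338 -> 136
  RT 180: heading 136 -> 316
  REPEAT 4 [
    -- iteration 1/4 --
    RT 90: heading 316 -> 226
    FD 3: (-4.495,-11.126) -> (-6.579,-13.284) [heading=226, draw]
    LT 90: heading 226 -> 316
    -- iteration 2/4 --
    RT 90: heading 316 -> 226
    FD 3: (-6.579,-13.284) -> (-8.663,-15.442) [heading=226, draw]
    LT 90: heading 226 -> 316
    -- iteration 3/4 --
    RT 90: heading 316 -> 226
    FD 3: (-8.663,-15.442) -> (-10.747,-17.6) [heading=226, draw]
    LT 90: heading 226 -> 316
    -- iteration 4/4 --
    RT 90: heading 316 -> 226
    FD 3: (-10.747,-17.6) -> (-12.831,-19.758) [heading=226, draw]
    LT 90: heading 226 -> 316
  ]
]
Final: pos=(-12.831,-19.758), heading=316, 8 segment(s) drawn

Answer: -12.831 -19.758 316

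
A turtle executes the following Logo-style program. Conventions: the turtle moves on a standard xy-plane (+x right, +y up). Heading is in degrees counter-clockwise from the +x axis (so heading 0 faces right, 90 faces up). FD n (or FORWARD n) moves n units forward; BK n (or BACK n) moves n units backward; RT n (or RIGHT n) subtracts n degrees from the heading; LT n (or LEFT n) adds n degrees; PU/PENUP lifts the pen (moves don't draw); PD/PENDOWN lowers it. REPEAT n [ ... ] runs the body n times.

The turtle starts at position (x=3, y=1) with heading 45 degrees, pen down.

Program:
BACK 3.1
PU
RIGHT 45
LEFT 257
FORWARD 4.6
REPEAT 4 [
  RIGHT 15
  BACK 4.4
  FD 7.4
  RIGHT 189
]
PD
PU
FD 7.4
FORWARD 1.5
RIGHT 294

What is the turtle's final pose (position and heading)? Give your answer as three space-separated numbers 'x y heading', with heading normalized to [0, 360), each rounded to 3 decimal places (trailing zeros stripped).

Answer: -7.643 -4.825 227

Derivation:
Executing turtle program step by step:
Start: pos=(3,1), heading=45, pen down
BK 3.1: (3,1) -> (0.808,-1.192) [heading=45, draw]
PU: pen up
RT 45: heading 45 -> 0
LT 257: heading 0 -> 257
FD 4.6: (0.808,-1.192) -> (-0.227,-5.674) [heading=257, move]
REPEAT 4 [
  -- iteration 1/4 --
  RT 15: heading 257 -> 242
  BK 4.4: (-0.227,-5.674) -> (1.839,-1.789) [heading=242, move]
  FD 7.4: (1.839,-1.789) -> (-1.635,-8.323) [heading=242, move]
  RT 189: heading 242 -> 53
  -- iteration 2/4 --
  RT 15: heading 53 -> 38
  BK 4.4: (-1.635,-8.323) -> (-5.102,-11.032) [heading=38, move]
  FD 7.4: (-5.102,-11.032) -> (0.729,-6.476) [heading=38, move]
  RT 189: heading 38 -> 209
  -- iteration 3/4 --
  RT 15: heading 209 -> 194
  BK 4.4: (0.729,-6.476) -> (4.998,-5.412) [heading=194, move]
  FD 7.4: (4.998,-5.412) -> (-2.182,-7.202) [heading=194, move]
  RT 189: heading 194 -> 5
  -- iteration 4/4 --
  RT 15: heading 5 -> 350
  BK 4.4: (-2.182,-7.202) -> (-6.515,-6.438) [heading=350, move]
  FD 7.4: (-6.515,-6.438) -> (0.772,-7.723) [heading=350, move]
  RT 189: heading 350 -> 161
]
PD: pen down
PU: pen up
FD 7.4: (0.772,-7.723) -> (-6.224,-5.313) [heading=161, move]
FD 1.5: (-6.224,-5.313) -> (-7.643,-4.825) [heading=161, move]
RT 294: heading 161 -> 227
Final: pos=(-7.643,-4.825), heading=227, 1 segment(s) drawn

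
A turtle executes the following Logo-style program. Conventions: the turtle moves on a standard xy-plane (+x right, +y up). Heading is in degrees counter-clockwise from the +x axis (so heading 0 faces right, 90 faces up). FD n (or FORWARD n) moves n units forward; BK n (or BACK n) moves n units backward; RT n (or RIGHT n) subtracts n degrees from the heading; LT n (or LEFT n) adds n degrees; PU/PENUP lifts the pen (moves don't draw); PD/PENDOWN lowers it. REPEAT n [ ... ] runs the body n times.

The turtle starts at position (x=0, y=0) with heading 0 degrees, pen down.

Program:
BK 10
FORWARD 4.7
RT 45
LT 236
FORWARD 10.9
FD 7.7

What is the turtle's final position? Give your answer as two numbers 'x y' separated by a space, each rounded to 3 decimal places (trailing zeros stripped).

Executing turtle program step by step:
Start: pos=(0,0), heading=0, pen down
BK 10: (0,0) -> (-10,0) [heading=0, draw]
FD 4.7: (-10,0) -> (-5.3,0) [heading=0, draw]
RT 45: heading 0 -> 315
LT 236: heading 315 -> 191
FD 10.9: (-5.3,0) -> (-16,-2.08) [heading=191, draw]
FD 7.7: (-16,-2.08) -> (-23.558,-3.549) [heading=191, draw]
Final: pos=(-23.558,-3.549), heading=191, 4 segment(s) drawn

Answer: -23.558 -3.549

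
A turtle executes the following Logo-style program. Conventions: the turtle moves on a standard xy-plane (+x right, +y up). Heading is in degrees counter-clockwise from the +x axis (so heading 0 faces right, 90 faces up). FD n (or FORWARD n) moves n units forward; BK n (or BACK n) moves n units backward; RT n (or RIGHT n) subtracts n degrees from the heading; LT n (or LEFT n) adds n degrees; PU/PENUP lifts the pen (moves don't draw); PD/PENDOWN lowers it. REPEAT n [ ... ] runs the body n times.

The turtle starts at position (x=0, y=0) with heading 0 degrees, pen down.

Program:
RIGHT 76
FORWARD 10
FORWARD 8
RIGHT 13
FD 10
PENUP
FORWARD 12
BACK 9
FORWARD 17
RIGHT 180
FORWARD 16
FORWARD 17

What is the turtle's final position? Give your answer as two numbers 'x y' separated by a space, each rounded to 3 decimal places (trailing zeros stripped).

Executing turtle program step by step:
Start: pos=(0,0), heading=0, pen down
RT 76: heading 0 -> 284
FD 10: (0,0) -> (2.419,-9.703) [heading=284, draw]
FD 8: (2.419,-9.703) -> (4.355,-17.465) [heading=284, draw]
RT 13: heading 284 -> 271
FD 10: (4.355,-17.465) -> (4.529,-27.464) [heading=271, draw]
PU: pen up
FD 12: (4.529,-27.464) -> (4.739,-39.462) [heading=271, move]
BK 9: (4.739,-39.462) -> (4.581,-30.463) [heading=271, move]
FD 17: (4.581,-30.463) -> (4.878,-47.461) [heading=271, move]
RT 180: heading 271 -> 91
FD 16: (4.878,-47.461) -> (4.599,-31.463) [heading=91, move]
FD 17: (4.599,-31.463) -> (4.302,-14.466) [heading=91, move]
Final: pos=(4.302,-14.466), heading=91, 3 segment(s) drawn

Answer: 4.302 -14.466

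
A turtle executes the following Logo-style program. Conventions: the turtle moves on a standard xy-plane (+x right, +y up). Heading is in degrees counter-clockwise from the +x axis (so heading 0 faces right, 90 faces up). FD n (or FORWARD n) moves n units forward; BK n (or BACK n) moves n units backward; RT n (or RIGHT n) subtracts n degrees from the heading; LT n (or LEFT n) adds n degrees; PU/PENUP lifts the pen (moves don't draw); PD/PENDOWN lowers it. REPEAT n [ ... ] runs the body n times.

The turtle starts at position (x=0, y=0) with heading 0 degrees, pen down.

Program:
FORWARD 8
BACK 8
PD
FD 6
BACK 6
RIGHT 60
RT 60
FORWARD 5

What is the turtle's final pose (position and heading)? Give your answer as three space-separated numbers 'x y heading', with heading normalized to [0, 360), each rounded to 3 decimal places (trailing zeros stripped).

Executing turtle program step by step:
Start: pos=(0,0), heading=0, pen down
FD 8: (0,0) -> (8,0) [heading=0, draw]
BK 8: (8,0) -> (0,0) [heading=0, draw]
PD: pen down
FD 6: (0,0) -> (6,0) [heading=0, draw]
BK 6: (6,0) -> (0,0) [heading=0, draw]
RT 60: heading 0 -> 300
RT 60: heading 300 -> 240
FD 5: (0,0) -> (-2.5,-4.33) [heading=240, draw]
Final: pos=(-2.5,-4.33), heading=240, 5 segment(s) drawn

Answer: -2.5 -4.33 240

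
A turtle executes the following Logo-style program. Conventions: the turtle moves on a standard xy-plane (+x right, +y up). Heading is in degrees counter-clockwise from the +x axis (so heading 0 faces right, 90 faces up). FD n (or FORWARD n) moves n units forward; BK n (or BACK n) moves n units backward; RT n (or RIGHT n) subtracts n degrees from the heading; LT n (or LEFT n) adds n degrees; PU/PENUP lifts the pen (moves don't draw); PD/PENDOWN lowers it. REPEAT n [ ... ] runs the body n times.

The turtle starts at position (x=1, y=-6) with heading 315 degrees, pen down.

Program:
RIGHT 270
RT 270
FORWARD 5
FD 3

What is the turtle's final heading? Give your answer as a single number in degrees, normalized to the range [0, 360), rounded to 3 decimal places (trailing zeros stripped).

Executing turtle program step by step:
Start: pos=(1,-6), heading=315, pen down
RT 270: heading 315 -> 45
RT 270: heading 45 -> 135
FD 5: (1,-6) -> (-2.536,-2.464) [heading=135, draw]
FD 3: (-2.536,-2.464) -> (-4.657,-0.343) [heading=135, draw]
Final: pos=(-4.657,-0.343), heading=135, 2 segment(s) drawn

Answer: 135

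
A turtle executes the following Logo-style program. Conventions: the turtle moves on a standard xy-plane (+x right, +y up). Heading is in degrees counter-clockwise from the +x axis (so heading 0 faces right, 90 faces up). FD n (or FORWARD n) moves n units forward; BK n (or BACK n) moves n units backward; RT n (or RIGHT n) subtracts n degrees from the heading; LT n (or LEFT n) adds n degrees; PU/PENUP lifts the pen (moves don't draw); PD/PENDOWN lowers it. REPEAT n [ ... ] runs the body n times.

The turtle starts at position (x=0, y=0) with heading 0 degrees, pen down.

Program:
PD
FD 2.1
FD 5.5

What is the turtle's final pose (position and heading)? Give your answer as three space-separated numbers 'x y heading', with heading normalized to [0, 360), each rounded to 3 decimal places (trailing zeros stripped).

Executing turtle program step by step:
Start: pos=(0,0), heading=0, pen down
PD: pen down
FD 2.1: (0,0) -> (2.1,0) [heading=0, draw]
FD 5.5: (2.1,0) -> (7.6,0) [heading=0, draw]
Final: pos=(7.6,0), heading=0, 2 segment(s) drawn

Answer: 7.6 0 0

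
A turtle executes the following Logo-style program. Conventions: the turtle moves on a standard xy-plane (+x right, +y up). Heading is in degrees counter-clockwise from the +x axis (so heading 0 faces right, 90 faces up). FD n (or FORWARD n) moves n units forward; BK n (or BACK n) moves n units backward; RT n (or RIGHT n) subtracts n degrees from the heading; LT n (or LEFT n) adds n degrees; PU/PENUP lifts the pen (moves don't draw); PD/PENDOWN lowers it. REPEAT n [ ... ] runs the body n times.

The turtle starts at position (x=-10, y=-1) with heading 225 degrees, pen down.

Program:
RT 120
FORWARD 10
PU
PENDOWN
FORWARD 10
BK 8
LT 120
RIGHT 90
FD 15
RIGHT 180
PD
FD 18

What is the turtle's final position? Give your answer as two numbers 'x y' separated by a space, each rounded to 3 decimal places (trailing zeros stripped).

Executing turtle program step by step:
Start: pos=(-10,-1), heading=225, pen down
RT 120: heading 225 -> 105
FD 10: (-10,-1) -> (-12.588,8.659) [heading=105, draw]
PU: pen up
PD: pen down
FD 10: (-12.588,8.659) -> (-15.176,18.319) [heading=105, draw]
BK 8: (-15.176,18.319) -> (-13.106,10.591) [heading=105, draw]
LT 120: heading 105 -> 225
RT 90: heading 225 -> 135
FD 15: (-13.106,10.591) -> (-23.712,21.198) [heading=135, draw]
RT 180: heading 135 -> 315
PD: pen down
FD 18: (-23.712,21.198) -> (-10.985,8.47) [heading=315, draw]
Final: pos=(-10.985,8.47), heading=315, 5 segment(s) drawn

Answer: -10.985 8.47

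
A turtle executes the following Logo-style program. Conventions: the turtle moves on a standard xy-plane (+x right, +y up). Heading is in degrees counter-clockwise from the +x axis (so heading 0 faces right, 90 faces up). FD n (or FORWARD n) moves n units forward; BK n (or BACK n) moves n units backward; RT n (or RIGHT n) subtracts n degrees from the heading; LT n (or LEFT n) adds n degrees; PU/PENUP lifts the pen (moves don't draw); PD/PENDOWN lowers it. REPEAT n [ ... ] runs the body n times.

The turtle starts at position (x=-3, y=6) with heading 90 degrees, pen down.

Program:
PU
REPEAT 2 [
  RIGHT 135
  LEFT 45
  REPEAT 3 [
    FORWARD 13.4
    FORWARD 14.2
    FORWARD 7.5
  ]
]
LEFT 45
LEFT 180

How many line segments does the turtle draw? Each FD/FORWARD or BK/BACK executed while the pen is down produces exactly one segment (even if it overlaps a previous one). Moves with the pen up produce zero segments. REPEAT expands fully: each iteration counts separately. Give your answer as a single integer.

Executing turtle program step by step:
Start: pos=(-3,6), heading=90, pen down
PU: pen up
REPEAT 2 [
  -- iteration 1/2 --
  RT 135: heading 90 -> 315
  LT 45: heading 315 -> 0
  REPEAT 3 [
    -- iteration 1/3 --
    FD 13.4: (-3,6) -> (10.4,6) [heading=0, move]
    FD 14.2: (10.4,6) -> (24.6,6) [heading=0, move]
    FD 7.5: (24.6,6) -> (32.1,6) [heading=0, move]
    -- iteration 2/3 --
    FD 13.4: (32.1,6) -> (45.5,6) [heading=0, move]
    FD 14.2: (45.5,6) -> (59.7,6) [heading=0, move]
    FD 7.5: (59.7,6) -> (67.2,6) [heading=0, move]
    -- iteration 3/3 --
    FD 13.4: (67.2,6) -> (80.6,6) [heading=0, move]
    FD 14.2: (80.6,6) -> (94.8,6) [heading=0, move]
    FD 7.5: (94.8,6) -> (102.3,6) [heading=0, move]
  ]
  -- iteration 2/2 --
  RT 135: heading 0 -> 225
  LT 45: heading 225 -> 270
  REPEAT 3 [
    -- iteration 1/3 --
    FD 13.4: (102.3,6) -> (102.3,-7.4) [heading=270, move]
    FD 14.2: (102.3,-7.4) -> (102.3,-21.6) [heading=270, move]
    FD 7.5: (102.3,-21.6) -> (102.3,-29.1) [heading=270, move]
    -- iteration 2/3 --
    FD 13.4: (102.3,-29.1) -> (102.3,-42.5) [heading=270, move]
    FD 14.2: (102.3,-42.5) -> (102.3,-56.7) [heading=270, move]
    FD 7.5: (102.3,-56.7) -> (102.3,-64.2) [heading=270, move]
    -- iteration 3/3 --
    FD 13.4: (102.3,-64.2) -> (102.3,-77.6) [heading=270, move]
    FD 14.2: (102.3,-77.6) -> (102.3,-91.8) [heading=270, move]
    FD 7.5: (102.3,-91.8) -> (102.3,-99.3) [heading=270, move]
  ]
]
LT 45: heading 270 -> 315
LT 180: heading 315 -> 135
Final: pos=(102.3,-99.3), heading=135, 0 segment(s) drawn
Segments drawn: 0

Answer: 0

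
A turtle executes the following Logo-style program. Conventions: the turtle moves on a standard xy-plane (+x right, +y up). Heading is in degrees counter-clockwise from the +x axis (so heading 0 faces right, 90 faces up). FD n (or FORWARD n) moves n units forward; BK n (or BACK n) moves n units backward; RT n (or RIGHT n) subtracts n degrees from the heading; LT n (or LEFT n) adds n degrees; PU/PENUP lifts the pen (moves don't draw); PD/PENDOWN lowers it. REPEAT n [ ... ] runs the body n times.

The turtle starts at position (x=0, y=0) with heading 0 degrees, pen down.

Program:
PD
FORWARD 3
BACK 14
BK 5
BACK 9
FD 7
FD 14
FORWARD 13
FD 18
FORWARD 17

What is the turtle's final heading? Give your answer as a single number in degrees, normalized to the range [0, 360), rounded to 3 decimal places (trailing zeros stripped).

Answer: 0

Derivation:
Executing turtle program step by step:
Start: pos=(0,0), heading=0, pen down
PD: pen down
FD 3: (0,0) -> (3,0) [heading=0, draw]
BK 14: (3,0) -> (-11,0) [heading=0, draw]
BK 5: (-11,0) -> (-16,0) [heading=0, draw]
BK 9: (-16,0) -> (-25,0) [heading=0, draw]
FD 7: (-25,0) -> (-18,0) [heading=0, draw]
FD 14: (-18,0) -> (-4,0) [heading=0, draw]
FD 13: (-4,0) -> (9,0) [heading=0, draw]
FD 18: (9,0) -> (27,0) [heading=0, draw]
FD 17: (27,0) -> (44,0) [heading=0, draw]
Final: pos=(44,0), heading=0, 9 segment(s) drawn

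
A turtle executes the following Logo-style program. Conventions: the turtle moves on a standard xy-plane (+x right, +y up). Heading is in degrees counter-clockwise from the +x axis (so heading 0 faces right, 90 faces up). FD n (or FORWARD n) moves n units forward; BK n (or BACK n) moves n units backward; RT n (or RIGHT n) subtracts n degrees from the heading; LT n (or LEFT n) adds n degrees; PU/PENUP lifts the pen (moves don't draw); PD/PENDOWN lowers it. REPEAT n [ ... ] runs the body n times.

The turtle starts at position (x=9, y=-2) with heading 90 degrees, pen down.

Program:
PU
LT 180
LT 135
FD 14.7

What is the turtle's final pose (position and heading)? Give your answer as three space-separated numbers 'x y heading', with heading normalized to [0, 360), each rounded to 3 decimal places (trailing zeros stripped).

Answer: 19.394 8.394 45

Derivation:
Executing turtle program step by step:
Start: pos=(9,-2), heading=90, pen down
PU: pen up
LT 180: heading 90 -> 270
LT 135: heading 270 -> 45
FD 14.7: (9,-2) -> (19.394,8.394) [heading=45, move]
Final: pos=(19.394,8.394), heading=45, 0 segment(s) drawn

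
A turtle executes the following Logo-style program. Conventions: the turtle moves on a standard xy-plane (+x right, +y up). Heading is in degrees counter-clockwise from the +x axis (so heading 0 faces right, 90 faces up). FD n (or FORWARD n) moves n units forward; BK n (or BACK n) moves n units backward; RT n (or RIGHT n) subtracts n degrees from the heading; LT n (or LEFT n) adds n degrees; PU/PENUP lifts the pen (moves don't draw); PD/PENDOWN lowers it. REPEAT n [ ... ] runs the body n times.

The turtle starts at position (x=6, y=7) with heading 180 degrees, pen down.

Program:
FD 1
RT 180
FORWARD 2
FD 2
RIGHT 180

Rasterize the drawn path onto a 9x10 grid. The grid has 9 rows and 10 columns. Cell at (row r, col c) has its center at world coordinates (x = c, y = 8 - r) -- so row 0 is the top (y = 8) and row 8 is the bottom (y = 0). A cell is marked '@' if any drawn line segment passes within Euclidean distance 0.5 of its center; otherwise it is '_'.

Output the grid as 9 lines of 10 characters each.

Answer: __________
_____@@@@@
__________
__________
__________
__________
__________
__________
__________

Derivation:
Segment 0: (6,7) -> (5,7)
Segment 1: (5,7) -> (7,7)
Segment 2: (7,7) -> (9,7)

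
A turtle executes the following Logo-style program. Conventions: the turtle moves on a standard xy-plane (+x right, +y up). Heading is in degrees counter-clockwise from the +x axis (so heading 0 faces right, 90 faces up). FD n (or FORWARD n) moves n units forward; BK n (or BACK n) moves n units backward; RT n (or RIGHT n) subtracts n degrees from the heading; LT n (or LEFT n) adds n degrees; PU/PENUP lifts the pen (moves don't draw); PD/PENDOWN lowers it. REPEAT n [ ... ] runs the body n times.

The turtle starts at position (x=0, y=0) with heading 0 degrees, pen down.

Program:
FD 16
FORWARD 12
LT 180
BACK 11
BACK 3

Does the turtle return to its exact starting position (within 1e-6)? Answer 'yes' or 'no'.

Answer: no

Derivation:
Executing turtle program step by step:
Start: pos=(0,0), heading=0, pen down
FD 16: (0,0) -> (16,0) [heading=0, draw]
FD 12: (16,0) -> (28,0) [heading=0, draw]
LT 180: heading 0 -> 180
BK 11: (28,0) -> (39,0) [heading=180, draw]
BK 3: (39,0) -> (42,0) [heading=180, draw]
Final: pos=(42,0), heading=180, 4 segment(s) drawn

Start position: (0, 0)
Final position: (42, 0)
Distance = 42; >= 1e-6 -> NOT closed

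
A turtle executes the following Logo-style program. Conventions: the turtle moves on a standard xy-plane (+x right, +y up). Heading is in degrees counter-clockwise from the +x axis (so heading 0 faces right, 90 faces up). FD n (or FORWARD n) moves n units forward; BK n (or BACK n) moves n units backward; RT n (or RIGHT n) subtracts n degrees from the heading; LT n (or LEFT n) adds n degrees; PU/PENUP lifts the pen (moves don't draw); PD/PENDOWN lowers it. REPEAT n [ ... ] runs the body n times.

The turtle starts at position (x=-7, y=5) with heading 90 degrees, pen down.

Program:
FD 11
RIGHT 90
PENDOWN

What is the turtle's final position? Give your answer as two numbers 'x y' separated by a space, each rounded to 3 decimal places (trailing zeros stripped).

Answer: -7 16

Derivation:
Executing turtle program step by step:
Start: pos=(-7,5), heading=90, pen down
FD 11: (-7,5) -> (-7,16) [heading=90, draw]
RT 90: heading 90 -> 0
PD: pen down
Final: pos=(-7,16), heading=0, 1 segment(s) drawn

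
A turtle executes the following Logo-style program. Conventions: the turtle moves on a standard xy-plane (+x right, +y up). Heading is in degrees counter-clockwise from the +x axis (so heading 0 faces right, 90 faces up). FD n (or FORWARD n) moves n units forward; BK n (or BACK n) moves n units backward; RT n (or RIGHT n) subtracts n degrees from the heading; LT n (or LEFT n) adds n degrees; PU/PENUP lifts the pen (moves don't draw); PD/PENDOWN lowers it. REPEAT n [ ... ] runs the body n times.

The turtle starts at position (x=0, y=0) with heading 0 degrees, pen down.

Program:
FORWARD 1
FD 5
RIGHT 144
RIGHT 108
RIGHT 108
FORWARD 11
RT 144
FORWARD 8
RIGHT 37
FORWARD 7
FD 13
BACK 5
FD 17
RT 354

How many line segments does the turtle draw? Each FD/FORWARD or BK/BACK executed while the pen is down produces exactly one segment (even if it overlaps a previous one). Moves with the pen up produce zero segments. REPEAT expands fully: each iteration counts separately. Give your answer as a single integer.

Executing turtle program step by step:
Start: pos=(0,0), heading=0, pen down
FD 1: (0,0) -> (1,0) [heading=0, draw]
FD 5: (1,0) -> (6,0) [heading=0, draw]
RT 144: heading 0 -> 216
RT 108: heading 216 -> 108
RT 108: heading 108 -> 0
FD 11: (6,0) -> (17,0) [heading=0, draw]
RT 144: heading 0 -> 216
FD 8: (17,0) -> (10.528,-4.702) [heading=216, draw]
RT 37: heading 216 -> 179
FD 7: (10.528,-4.702) -> (3.529,-4.58) [heading=179, draw]
FD 13: (3.529,-4.58) -> (-9.469,-4.353) [heading=179, draw]
BK 5: (-9.469,-4.353) -> (-4.47,-4.44) [heading=179, draw]
FD 17: (-4.47,-4.44) -> (-21.467,-4.144) [heading=179, draw]
RT 354: heading 179 -> 185
Final: pos=(-21.467,-4.144), heading=185, 8 segment(s) drawn
Segments drawn: 8

Answer: 8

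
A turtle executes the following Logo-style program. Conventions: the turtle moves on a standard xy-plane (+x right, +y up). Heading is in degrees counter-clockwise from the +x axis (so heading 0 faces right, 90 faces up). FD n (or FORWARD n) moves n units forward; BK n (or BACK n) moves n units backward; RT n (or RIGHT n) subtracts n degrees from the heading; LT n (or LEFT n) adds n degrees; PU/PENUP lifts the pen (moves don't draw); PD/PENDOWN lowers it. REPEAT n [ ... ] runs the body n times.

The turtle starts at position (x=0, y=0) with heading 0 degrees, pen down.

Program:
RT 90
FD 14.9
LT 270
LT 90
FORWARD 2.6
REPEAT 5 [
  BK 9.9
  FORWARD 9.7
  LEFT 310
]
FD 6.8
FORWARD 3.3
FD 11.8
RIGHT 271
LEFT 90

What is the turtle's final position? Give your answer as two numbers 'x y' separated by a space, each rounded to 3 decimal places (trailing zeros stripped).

Answer: 20.961 -10.077

Derivation:
Executing turtle program step by step:
Start: pos=(0,0), heading=0, pen down
RT 90: heading 0 -> 270
FD 14.9: (0,0) -> (0,-14.9) [heading=270, draw]
LT 270: heading 270 -> 180
LT 90: heading 180 -> 270
FD 2.6: (0,-14.9) -> (0,-17.5) [heading=270, draw]
REPEAT 5 [
  -- iteration 1/5 --
  BK 9.9: (0,-17.5) -> (0,-7.6) [heading=270, draw]
  FD 9.7: (0,-7.6) -> (0,-17.3) [heading=270, draw]
  LT 310: heading 270 -> 220
  -- iteration 2/5 --
  BK 9.9: (0,-17.3) -> (7.584,-10.936) [heading=220, draw]
  FD 9.7: (7.584,-10.936) -> (0.153,-17.171) [heading=220, draw]
  LT 310: heading 220 -> 170
  -- iteration 3/5 --
  BK 9.9: (0.153,-17.171) -> (9.903,-18.891) [heading=170, draw]
  FD 9.7: (9.903,-18.891) -> (0.35,-17.206) [heading=170, draw]
  LT 310: heading 170 -> 120
  -- iteration 4/5 --
  BK 9.9: (0.35,-17.206) -> (5.3,-25.78) [heading=120, draw]
  FD 9.7: (5.3,-25.78) -> (0.45,-17.379) [heading=120, draw]
  LT 310: heading 120 -> 70
  -- iteration 5/5 --
  BK 9.9: (0.45,-17.379) -> (-2.936,-26.682) [heading=70, draw]
  FD 9.7: (-2.936,-26.682) -> (0.382,-17.567) [heading=70, draw]
  LT 310: heading 70 -> 20
]
FD 6.8: (0.382,-17.567) -> (6.772,-15.242) [heading=20, draw]
FD 3.3: (6.772,-15.242) -> (9.873,-14.113) [heading=20, draw]
FD 11.8: (9.873,-14.113) -> (20.961,-10.077) [heading=20, draw]
RT 271: heading 20 -> 109
LT 90: heading 109 -> 199
Final: pos=(20.961,-10.077), heading=199, 15 segment(s) drawn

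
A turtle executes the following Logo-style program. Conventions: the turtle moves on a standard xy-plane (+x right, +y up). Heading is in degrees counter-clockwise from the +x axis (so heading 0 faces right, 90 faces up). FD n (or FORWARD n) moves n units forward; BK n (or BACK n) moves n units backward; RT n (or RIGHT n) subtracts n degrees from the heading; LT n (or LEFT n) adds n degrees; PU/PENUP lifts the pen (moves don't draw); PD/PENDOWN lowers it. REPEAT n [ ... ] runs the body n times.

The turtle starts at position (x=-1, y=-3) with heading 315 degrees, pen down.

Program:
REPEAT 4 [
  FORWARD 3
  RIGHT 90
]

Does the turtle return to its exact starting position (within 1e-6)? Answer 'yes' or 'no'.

Answer: yes

Derivation:
Executing turtle program step by step:
Start: pos=(-1,-3), heading=315, pen down
REPEAT 4 [
  -- iteration 1/4 --
  FD 3: (-1,-3) -> (1.121,-5.121) [heading=315, draw]
  RT 90: heading 315 -> 225
  -- iteration 2/4 --
  FD 3: (1.121,-5.121) -> (-1,-7.243) [heading=225, draw]
  RT 90: heading 225 -> 135
  -- iteration 3/4 --
  FD 3: (-1,-7.243) -> (-3.121,-5.121) [heading=135, draw]
  RT 90: heading 135 -> 45
  -- iteration 4/4 --
  FD 3: (-3.121,-5.121) -> (-1,-3) [heading=45, draw]
  RT 90: heading 45 -> 315
]
Final: pos=(-1,-3), heading=315, 4 segment(s) drawn

Start position: (-1, -3)
Final position: (-1, -3)
Distance = 0; < 1e-6 -> CLOSED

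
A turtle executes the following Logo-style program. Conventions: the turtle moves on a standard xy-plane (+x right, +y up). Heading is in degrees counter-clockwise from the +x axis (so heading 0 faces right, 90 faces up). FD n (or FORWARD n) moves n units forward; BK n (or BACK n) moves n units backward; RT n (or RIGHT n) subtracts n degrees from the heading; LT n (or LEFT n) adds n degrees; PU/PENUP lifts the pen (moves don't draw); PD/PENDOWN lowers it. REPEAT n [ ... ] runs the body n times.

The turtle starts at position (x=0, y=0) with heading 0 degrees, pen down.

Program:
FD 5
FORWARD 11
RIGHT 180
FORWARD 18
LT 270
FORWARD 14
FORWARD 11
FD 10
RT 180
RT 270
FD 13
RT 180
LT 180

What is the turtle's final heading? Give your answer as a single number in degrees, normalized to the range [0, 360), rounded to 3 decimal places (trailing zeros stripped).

Executing turtle program step by step:
Start: pos=(0,0), heading=0, pen down
FD 5: (0,0) -> (5,0) [heading=0, draw]
FD 11: (5,0) -> (16,0) [heading=0, draw]
RT 180: heading 0 -> 180
FD 18: (16,0) -> (-2,0) [heading=180, draw]
LT 270: heading 180 -> 90
FD 14: (-2,0) -> (-2,14) [heading=90, draw]
FD 11: (-2,14) -> (-2,25) [heading=90, draw]
FD 10: (-2,25) -> (-2,35) [heading=90, draw]
RT 180: heading 90 -> 270
RT 270: heading 270 -> 0
FD 13: (-2,35) -> (11,35) [heading=0, draw]
RT 180: heading 0 -> 180
LT 180: heading 180 -> 0
Final: pos=(11,35), heading=0, 7 segment(s) drawn

Answer: 0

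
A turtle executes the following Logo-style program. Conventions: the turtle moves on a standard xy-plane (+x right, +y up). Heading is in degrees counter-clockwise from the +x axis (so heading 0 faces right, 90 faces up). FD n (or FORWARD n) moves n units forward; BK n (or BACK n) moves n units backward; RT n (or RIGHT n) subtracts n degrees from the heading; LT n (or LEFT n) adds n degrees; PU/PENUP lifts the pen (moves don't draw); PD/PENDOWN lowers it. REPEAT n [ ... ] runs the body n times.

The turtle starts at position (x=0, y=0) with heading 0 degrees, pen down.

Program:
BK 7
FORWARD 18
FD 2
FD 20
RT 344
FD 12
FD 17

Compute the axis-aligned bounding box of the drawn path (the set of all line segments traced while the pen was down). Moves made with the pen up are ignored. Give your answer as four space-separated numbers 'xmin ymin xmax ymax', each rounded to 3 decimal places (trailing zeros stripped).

Executing turtle program step by step:
Start: pos=(0,0), heading=0, pen down
BK 7: (0,0) -> (-7,0) [heading=0, draw]
FD 18: (-7,0) -> (11,0) [heading=0, draw]
FD 2: (11,0) -> (13,0) [heading=0, draw]
FD 20: (13,0) -> (33,0) [heading=0, draw]
RT 344: heading 0 -> 16
FD 12: (33,0) -> (44.535,3.308) [heading=16, draw]
FD 17: (44.535,3.308) -> (60.877,7.993) [heading=16, draw]
Final: pos=(60.877,7.993), heading=16, 6 segment(s) drawn

Segment endpoints: x in {-7, 0, 11, 13, 33, 44.535, 60.877}, y in {0, 3.308, 7.993}
xmin=-7, ymin=0, xmax=60.877, ymax=7.993

Answer: -7 0 60.877 7.993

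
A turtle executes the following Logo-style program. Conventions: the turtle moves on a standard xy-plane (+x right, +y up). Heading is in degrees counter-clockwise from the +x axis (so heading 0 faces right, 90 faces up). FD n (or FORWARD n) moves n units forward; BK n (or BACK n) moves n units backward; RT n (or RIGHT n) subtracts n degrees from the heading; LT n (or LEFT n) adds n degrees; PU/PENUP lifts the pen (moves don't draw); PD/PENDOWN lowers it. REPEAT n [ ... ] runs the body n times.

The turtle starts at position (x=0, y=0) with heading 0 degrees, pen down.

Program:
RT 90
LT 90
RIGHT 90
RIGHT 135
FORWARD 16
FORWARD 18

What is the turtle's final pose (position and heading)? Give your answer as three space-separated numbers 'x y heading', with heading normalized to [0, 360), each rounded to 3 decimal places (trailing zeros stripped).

Answer: -24.042 24.042 135

Derivation:
Executing turtle program step by step:
Start: pos=(0,0), heading=0, pen down
RT 90: heading 0 -> 270
LT 90: heading 270 -> 0
RT 90: heading 0 -> 270
RT 135: heading 270 -> 135
FD 16: (0,0) -> (-11.314,11.314) [heading=135, draw]
FD 18: (-11.314,11.314) -> (-24.042,24.042) [heading=135, draw]
Final: pos=(-24.042,24.042), heading=135, 2 segment(s) drawn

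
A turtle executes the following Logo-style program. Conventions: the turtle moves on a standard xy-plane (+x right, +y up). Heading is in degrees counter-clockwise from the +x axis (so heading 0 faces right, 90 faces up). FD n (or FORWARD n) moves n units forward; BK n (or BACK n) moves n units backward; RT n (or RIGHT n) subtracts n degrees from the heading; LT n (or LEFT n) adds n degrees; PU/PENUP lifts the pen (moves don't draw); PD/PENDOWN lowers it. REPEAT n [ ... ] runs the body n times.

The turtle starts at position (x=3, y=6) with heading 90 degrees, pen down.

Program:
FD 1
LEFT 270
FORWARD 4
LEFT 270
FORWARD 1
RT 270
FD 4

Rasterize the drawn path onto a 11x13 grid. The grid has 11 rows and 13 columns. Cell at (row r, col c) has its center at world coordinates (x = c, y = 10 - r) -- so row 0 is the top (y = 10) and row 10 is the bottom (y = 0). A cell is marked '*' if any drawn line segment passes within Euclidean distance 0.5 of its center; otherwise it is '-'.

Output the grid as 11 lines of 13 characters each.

Segment 0: (3,6) -> (3,7)
Segment 1: (3,7) -> (7,7)
Segment 2: (7,7) -> (7,6)
Segment 3: (7,6) -> (11,6)

Answer: -------------
-------------
-------------
---*****-----
---*---*****-
-------------
-------------
-------------
-------------
-------------
-------------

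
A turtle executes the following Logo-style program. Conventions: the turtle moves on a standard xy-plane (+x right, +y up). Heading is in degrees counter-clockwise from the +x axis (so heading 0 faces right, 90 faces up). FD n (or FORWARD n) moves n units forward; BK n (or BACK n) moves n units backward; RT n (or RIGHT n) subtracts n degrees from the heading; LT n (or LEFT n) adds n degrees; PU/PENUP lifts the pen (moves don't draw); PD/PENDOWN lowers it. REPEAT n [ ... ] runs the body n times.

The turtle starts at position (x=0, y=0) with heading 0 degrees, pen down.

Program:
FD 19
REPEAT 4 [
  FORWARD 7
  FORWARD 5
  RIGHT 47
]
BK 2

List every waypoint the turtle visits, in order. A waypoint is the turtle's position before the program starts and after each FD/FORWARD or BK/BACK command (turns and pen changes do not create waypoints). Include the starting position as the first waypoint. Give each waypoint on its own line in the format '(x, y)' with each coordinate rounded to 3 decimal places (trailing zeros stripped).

Executing turtle program step by step:
Start: pos=(0,0), heading=0, pen down
FD 19: (0,0) -> (19,0) [heading=0, draw]
REPEAT 4 [
  -- iteration 1/4 --
  FD 7: (19,0) -> (26,0) [heading=0, draw]
  FD 5: (26,0) -> (31,0) [heading=0, draw]
  RT 47: heading 0 -> 313
  -- iteration 2/4 --
  FD 7: (31,0) -> (35.774,-5.119) [heading=313, draw]
  FD 5: (35.774,-5.119) -> (39.184,-8.776) [heading=313, draw]
  RT 47: heading 313 -> 266
  -- iteration 3/4 --
  FD 7: (39.184,-8.776) -> (38.696,-15.759) [heading=266, draw]
  FD 5: (38.696,-15.759) -> (38.347,-20.747) [heading=266, draw]
  RT 47: heading 266 -> 219
  -- iteration 4/4 --
  FD 7: (38.347,-20.747) -> (32.907,-25.152) [heading=219, draw]
  FD 5: (32.907,-25.152) -> (29.021,-28.299) [heading=219, draw]
  RT 47: heading 219 -> 172
]
BK 2: (29.021,-28.299) -> (31.002,-28.577) [heading=172, draw]
Final: pos=(31.002,-28.577), heading=172, 10 segment(s) drawn
Waypoints (11 total):
(0, 0)
(19, 0)
(26, 0)
(31, 0)
(35.774, -5.119)
(39.184, -8.776)
(38.696, -15.759)
(38.347, -20.747)
(32.907, -25.152)
(29.021, -28.299)
(31.002, -28.577)

Answer: (0, 0)
(19, 0)
(26, 0)
(31, 0)
(35.774, -5.119)
(39.184, -8.776)
(38.696, -15.759)
(38.347, -20.747)
(32.907, -25.152)
(29.021, -28.299)
(31.002, -28.577)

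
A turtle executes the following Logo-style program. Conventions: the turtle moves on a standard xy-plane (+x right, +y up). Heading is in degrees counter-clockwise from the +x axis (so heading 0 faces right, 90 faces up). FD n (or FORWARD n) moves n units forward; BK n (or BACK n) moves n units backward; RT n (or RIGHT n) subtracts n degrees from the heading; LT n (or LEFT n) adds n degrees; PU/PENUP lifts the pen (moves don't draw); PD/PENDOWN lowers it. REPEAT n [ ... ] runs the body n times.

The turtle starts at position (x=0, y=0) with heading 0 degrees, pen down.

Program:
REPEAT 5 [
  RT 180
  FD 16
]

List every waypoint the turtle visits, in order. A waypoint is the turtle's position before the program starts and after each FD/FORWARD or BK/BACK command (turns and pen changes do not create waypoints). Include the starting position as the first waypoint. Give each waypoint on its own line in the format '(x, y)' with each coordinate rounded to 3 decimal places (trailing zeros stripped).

Answer: (0, 0)
(-16, 0)
(0, 0)
(-16, 0)
(0, 0)
(-16, 0)

Derivation:
Executing turtle program step by step:
Start: pos=(0,0), heading=0, pen down
REPEAT 5 [
  -- iteration 1/5 --
  RT 180: heading 0 -> 180
  FD 16: (0,0) -> (-16,0) [heading=180, draw]
  -- iteration 2/5 --
  RT 180: heading 180 -> 0
  FD 16: (-16,0) -> (0,0) [heading=0, draw]
  -- iteration 3/5 --
  RT 180: heading 0 -> 180
  FD 16: (0,0) -> (-16,0) [heading=180, draw]
  -- iteration 4/5 --
  RT 180: heading 180 -> 0
  FD 16: (-16,0) -> (0,0) [heading=0, draw]
  -- iteration 5/5 --
  RT 180: heading 0 -> 180
  FD 16: (0,0) -> (-16,0) [heading=180, draw]
]
Final: pos=(-16,0), heading=180, 5 segment(s) drawn
Waypoints (6 total):
(0, 0)
(-16, 0)
(0, 0)
(-16, 0)
(0, 0)
(-16, 0)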